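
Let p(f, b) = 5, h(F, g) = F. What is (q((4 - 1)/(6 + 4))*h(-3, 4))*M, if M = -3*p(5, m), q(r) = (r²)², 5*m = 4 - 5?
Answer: 729/2000 ≈ 0.36450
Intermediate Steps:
m = -⅕ (m = (4 - 5)/5 = (⅕)*(-1) = -⅕ ≈ -0.20000)
q(r) = r⁴
M = -15 (M = -3*5 = -15)
(q((4 - 1)/(6 + 4))*h(-3, 4))*M = (((4 - 1)/(6 + 4))⁴*(-3))*(-15) = ((3/10)⁴*(-3))*(-15) = ((81/10000)*(-3))*(-15) = -243/10000*(-15) = 729/2000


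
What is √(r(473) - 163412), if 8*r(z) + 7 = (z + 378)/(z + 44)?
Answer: 15*I*√194126262/517 ≈ 404.24*I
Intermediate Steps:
r(z) = -7/8 + (378 + z)/(8*(44 + z)) (r(z) = -7/8 + ((z + 378)/(z + 44))/8 = -7/8 + ((378 + z)/(44 + z))/8 = -7/8 + (378 + z)/(8*(44 + z)))
√(r(473) - 163412) = √((35 - 3*473)/(4*(44 + 473)) - 163412) = √((¼)*(35 - 1419)/517 - 163412) = √((¼)*(1/517)*(-1384) - 163412) = √(-346/517 - 163412) = √(-84484350/517) = 15*I*√194126262/517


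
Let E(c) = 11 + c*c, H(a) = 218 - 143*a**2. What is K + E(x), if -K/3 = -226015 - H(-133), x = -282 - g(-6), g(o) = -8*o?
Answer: -6800971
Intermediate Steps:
x = -330 (x = -282 - (-8)*(-6) = -282 - 1*48 = -282 - 48 = -330)
H(a) = 218 - 143*a**2
E(c) = 11 + c**2
K = -6909882 (K = -3*(-226015 - (218 - 143*(-133)**2)) = -3*(-226015 - (218 - 143*17689)) = -3*(-226015 - (218 - 2529527)) = -3*(-226015 - 1*(-2529309)) = -3*(-226015 + 2529309) = -3*2303294 = -6909882)
K + E(x) = -6909882 + (11 + (-330)**2) = -6909882 + (11 + 108900) = -6909882 + 108911 = -6800971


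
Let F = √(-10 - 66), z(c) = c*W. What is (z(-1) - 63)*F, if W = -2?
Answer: -122*I*√19 ≈ -531.79*I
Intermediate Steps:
z(c) = -2*c (z(c) = c*(-2) = -2*c)
F = 2*I*√19 (F = √(-76) = 2*I*√19 ≈ 8.7178*I)
(z(-1) - 63)*F = (-2*(-1) - 63)*(2*I*√19) = (2 - 63)*(2*I*√19) = -122*I*√19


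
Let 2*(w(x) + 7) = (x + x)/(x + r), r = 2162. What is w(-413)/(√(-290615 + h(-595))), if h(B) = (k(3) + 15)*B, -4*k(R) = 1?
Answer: 25312*I*√1197565/2094541185 ≈ 0.013225*I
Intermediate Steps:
k(R) = -¼ (k(R) = -¼*1 = -¼)
h(B) = 59*B/4 (h(B) = (-¼ + 15)*B = 59*B/4)
w(x) = -7 + x/(2162 + x) (w(x) = -7 + ((x + x)/(x + 2162))/2 = -7 + ((2*x)/(2162 + x))/2 = -7 + (2*x/(2162 + x))/2 = -7 + x/(2162 + x))
w(-413)/(√(-290615 + h(-595))) = (2*(-7567 - 3*(-413))/(2162 - 413))/(√(-290615 + (59/4)*(-595))) = (2*(-7567 + 1239)/1749)/(√(-290615 - 35105/4)) = (2*(1/1749)*(-6328))/(√(-1197565/4)) = -12656*(-2*I*√1197565/1197565)/1749 = -(-25312)*I*√1197565/2094541185 = 25312*I*√1197565/2094541185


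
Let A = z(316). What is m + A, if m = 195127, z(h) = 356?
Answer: 195483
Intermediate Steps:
A = 356
m + A = 195127 + 356 = 195483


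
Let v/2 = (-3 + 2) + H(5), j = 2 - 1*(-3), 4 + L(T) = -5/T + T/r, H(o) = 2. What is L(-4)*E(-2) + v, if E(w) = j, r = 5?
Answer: -63/4 ≈ -15.750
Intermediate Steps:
L(T) = -4 - 5/T + T/5 (L(T) = -4 + (-5/T + T/5) = -4 - 5/T + T/5)
j = 5 (j = 2 + 3 = 5)
E(w) = 5
v = 2 (v = 2*((-3 + 2) + 2) = 2*(-1 + 2) = 2*1 = 2)
L(-4)*E(-2) + v = (-4 - 5/(-4) + (1/5)*(-4))*5 + 2 = (-4 - 5*(-1/4) - 4/5)*5 + 2 = (-4 + 5/4 - 4/5)*5 + 2 = -71/20*5 + 2 = -71/4 + 2 = -63/4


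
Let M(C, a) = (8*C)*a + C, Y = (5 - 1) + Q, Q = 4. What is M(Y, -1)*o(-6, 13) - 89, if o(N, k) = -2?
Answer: 23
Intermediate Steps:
Y = 8 (Y = (5 - 1) + 4 = 4 + 4 = 8)
M(C, a) = C + 8*C*a (M(C, a) = 8*C*a + C = C + 8*C*a)
M(Y, -1)*o(-6, 13) - 89 = (8*(1 + 8*(-1)))*(-2) - 89 = (8*(1 - 8))*(-2) - 89 = (8*(-7))*(-2) - 89 = -56*(-2) - 89 = 112 - 89 = 23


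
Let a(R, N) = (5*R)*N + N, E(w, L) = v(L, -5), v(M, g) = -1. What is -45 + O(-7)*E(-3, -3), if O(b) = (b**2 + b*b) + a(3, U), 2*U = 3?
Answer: -167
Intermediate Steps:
U = 3/2 (U = (1/2)*3 = 3/2 ≈ 1.5000)
E(w, L) = -1
a(R, N) = N + 5*N*R (a(R, N) = 5*N*R + N = N + 5*N*R)
O(b) = 24 + 2*b**2 (O(b) = (b**2 + b*b) + 3*(1 + 5*3)/2 = (b**2 + b**2) + 3*(1 + 15)/2 = 2*b**2 + (3/2)*16 = 2*b**2 + 24 = 24 + 2*b**2)
-45 + O(-7)*E(-3, -3) = -45 + (24 + 2*(-7)**2)*(-1) = -45 + (24 + 2*49)*(-1) = -45 + (24 + 98)*(-1) = -45 + 122*(-1) = -45 - 122 = -167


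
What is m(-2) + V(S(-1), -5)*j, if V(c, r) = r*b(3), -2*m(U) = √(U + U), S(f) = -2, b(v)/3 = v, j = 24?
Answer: -1080 - I ≈ -1080.0 - 1.0*I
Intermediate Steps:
b(v) = 3*v
m(U) = -√2*√U/2 (m(U) = -√(U + U)/2 = -√2*√U/2)
V(c, r) = 9*r (V(c, r) = r*(3*3) = r*9 = 9*r)
m(-2) + V(S(-1), -5)*j = -√2*√(-2)/2 + (9*(-5))*24 = -√2*I*√2/2 - 45*24 = -I - 1080 = -1080 - I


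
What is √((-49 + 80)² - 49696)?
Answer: 57*I*√15 ≈ 220.76*I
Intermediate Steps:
√((-49 + 80)² - 49696) = √(31² - 49696) = √(961 - 49696) = √(-48735) = 57*I*√15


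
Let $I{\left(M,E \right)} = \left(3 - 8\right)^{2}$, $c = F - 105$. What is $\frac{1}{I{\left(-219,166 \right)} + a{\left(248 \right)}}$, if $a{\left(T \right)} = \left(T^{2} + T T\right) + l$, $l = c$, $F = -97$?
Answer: $\frac{1}{122831} \approx 8.1413 \cdot 10^{-6}$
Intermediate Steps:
$c = -202$ ($c = -97 - 105 = -202$)
$l = -202$
$I{\left(M,E \right)} = 25$ ($I{\left(M,E \right)} = \left(-5\right)^{2} = 25$)
$a{\left(T \right)} = -202 + 2 T^{2}$ ($a{\left(T \right)} = \left(T^{2} + T T\right) - 202 = \left(T^{2} + T^{2}\right) - 202 = 2 T^{2} - 202 = -202 + 2 T^{2}$)
$\frac{1}{I{\left(-219,166 \right)} + a{\left(248 \right)}} = \frac{1}{25 - \left(202 - 2 \cdot 248^{2}\right)} = \frac{1}{25 + \left(-202 + 2 \cdot 61504\right)} = \frac{1}{25 + \left(-202 + 123008\right)} = \frac{1}{25 + 122806} = \frac{1}{122831}$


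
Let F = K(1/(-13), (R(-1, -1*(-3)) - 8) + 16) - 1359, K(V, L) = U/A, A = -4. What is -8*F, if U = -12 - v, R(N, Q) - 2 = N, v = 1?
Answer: 10846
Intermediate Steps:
R(N, Q) = 2 + N
U = -13 (U = -12 - 1*1 = -12 - 1 = -13)
K(V, L) = 13/4 (K(V, L) = -13/(-4) = -13*(-¼) = 13/4)
F = -5423/4 (F = 13/4 - 1359 = -5423/4 ≈ -1355.8)
-8*F = -8*(-5423/4) = 10846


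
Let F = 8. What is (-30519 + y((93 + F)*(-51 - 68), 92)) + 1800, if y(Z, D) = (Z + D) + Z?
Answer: -52665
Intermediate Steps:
y(Z, D) = D + 2*Z (y(Z, D) = (D + Z) + Z = D + 2*Z)
(-30519 + y((93 + F)*(-51 - 68), 92)) + 1800 = (-30519 + (92 + 2*((93 + 8)*(-51 - 68)))) + 1800 = (-30519 + (92 + 2*(101*(-119)))) + 1800 = (-30519 + (92 + 2*(-12019))) + 1800 = (-30519 + (92 - 24038)) + 1800 = (-30519 - 23946) + 1800 = -54465 + 1800 = -52665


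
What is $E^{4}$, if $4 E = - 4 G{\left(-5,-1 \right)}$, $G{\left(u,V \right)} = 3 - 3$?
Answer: $0$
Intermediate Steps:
$G{\left(u,V \right)} = 0$ ($G{\left(u,V \right)} = 3 - 3 = 0$)
$E = 0$ ($E = \frac{\left(-4\right) 0}{4} = \frac{1}{4} \cdot 0 = 0$)
$E^{4} = 0^{4} = 0$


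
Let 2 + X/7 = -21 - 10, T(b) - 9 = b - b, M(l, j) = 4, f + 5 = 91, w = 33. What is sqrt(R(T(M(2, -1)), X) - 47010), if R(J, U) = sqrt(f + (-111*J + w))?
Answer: sqrt(-47010 + 4*I*sqrt(55)) ≈ 0.0684 + 216.82*I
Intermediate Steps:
f = 86 (f = -5 + 91 = 86)
T(b) = 9 (T(b) = 9 + (b - b) = 9 + 0 = 9)
X = -231 (X = -14 + 7*(-21 - 10) = -14 + 7*(-31) = -14 - 217 = -231)
R(J, U) = sqrt(119 - 111*J) (R(J, U) = sqrt(86 + (-111*J + 33)) = sqrt(86 + (33 - 111*J)) = sqrt(119 - 111*J))
sqrt(R(T(M(2, -1)), X) - 47010) = sqrt(sqrt(119 - 111*9) - 47010) = sqrt(sqrt(119 - 999) - 47010) = sqrt(sqrt(-880) - 47010) = sqrt(4*I*sqrt(55) - 47010) = sqrt(-47010 + 4*I*sqrt(55))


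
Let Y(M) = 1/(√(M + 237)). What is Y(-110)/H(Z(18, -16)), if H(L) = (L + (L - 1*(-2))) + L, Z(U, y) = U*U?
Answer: √127/123698 ≈ 9.1104e-5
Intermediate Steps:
Z(U, y) = U²
Y(M) = (237 + M)^(-½) (Y(M) = 1/(√(237 + M)) = (237 + M)^(-½))
H(L) = 2 + 3*L (H(L) = (L + (L + 2)) + L = (L + (2 + L)) + L = (2 + 2*L) + L = 2 + 3*L)
Y(-110)/H(Z(18, -16)) = 1/(√(237 - 110)*(2 + 3*18²)) = 1/(√127*(2 + 3*324)) = (√127/127)/(2 + 972) = (√127/127)/974 = (√127/127)*(1/974) = √127/123698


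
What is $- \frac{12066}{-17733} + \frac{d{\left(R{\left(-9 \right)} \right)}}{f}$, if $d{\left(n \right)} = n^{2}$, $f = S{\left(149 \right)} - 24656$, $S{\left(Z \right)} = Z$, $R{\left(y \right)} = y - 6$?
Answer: $\frac{10804131}{16095653} \approx 0.67125$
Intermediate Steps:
$R{\left(y \right)} = -6 + y$
$f = -24507$ ($f = 149 - 24656 = -24507$)
$- \frac{12066}{-17733} + \frac{d{\left(R{\left(-9 \right)} \right)}}{f} = - \frac{12066}{-17733} + \frac{\left(-6 - 9\right)^{2}}{-24507} = \left(-12066\right) \left(- \frac{1}{17733}\right) + \left(-15\right)^{2} \left(- \frac{1}{24507}\right) = \frac{4022}{5911} + 225 \left(- \frac{1}{24507}\right) = \frac{4022}{5911} - \frac{25}{2723} = \frac{10804131}{16095653}$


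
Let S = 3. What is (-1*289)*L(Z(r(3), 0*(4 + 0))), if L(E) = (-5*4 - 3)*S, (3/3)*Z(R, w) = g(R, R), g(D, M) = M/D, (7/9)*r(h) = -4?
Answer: 19941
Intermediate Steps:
r(h) = -36/7 (r(h) = (9/7)*(-4) = -36/7)
Z(R, w) = 1 (Z(R, w) = R/R = 1)
L(E) = -69 (L(E) = (-5*4 - 3)*3 = (-20 - 3)*3 = -23*3 = -69)
(-1*289)*L(Z(r(3), 0*(4 + 0))) = -1*289*(-69) = -289*(-69) = 19941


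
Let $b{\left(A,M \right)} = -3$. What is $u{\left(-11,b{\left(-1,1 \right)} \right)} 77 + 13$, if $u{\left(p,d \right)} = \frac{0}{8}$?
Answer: $13$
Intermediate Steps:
$u{\left(p,d \right)} = 0$ ($u{\left(p,d \right)} = 0 \cdot \frac{1}{8} = 0$)
$u{\left(-11,b{\left(-1,1 \right)} \right)} 77 + 13 = 0 \cdot 77 + 13 = 0 + 13 = 13$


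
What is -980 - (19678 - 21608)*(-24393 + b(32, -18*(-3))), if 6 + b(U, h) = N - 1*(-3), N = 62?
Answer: -46965600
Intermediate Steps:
b(U, h) = 59 (b(U, h) = -6 + (62 - 1*(-3)) = -6 + (62 + 3) = -6 + 65 = 59)
-980 - (19678 - 21608)*(-24393 + b(32, -18*(-3))) = -980 - (19678 - 21608)*(-24393 + 59) = -980 - (-1930)*(-24334) = -980 - 1*46964620 = -980 - 46964620 = -46965600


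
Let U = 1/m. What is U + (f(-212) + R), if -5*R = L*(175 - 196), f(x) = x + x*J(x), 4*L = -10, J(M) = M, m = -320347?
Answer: 28652796719/640694 ≈ 44722.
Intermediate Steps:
L = -5/2 (L = (¼)*(-10) = -5/2 ≈ -2.5000)
f(x) = x + x² (f(x) = x + x*x = x + x²)
R = -21/2 (R = -(-1)*(175 - 196)/2 = -(-1)*(-21)/2 = -⅕*105/2 = -21/2 ≈ -10.500)
U = -1/320347 (U = 1/(-320347) = -1/320347 ≈ -3.1216e-6)
U + (f(-212) + R) = -1/320347 + (-212*(1 - 212) - 21/2) = -1/320347 + (-212*(-211) - 21/2) = -1/320347 + (44732 - 21/2) = -1/320347 + 89443/2 = 28652796719/640694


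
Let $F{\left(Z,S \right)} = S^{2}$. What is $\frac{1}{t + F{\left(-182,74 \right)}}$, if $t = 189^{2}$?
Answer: $\frac{1}{41197} \approx 2.4274 \cdot 10^{-5}$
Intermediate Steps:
$t = 35721$
$\frac{1}{t + F{\left(-182,74 \right)}} = \frac{1}{35721 + 74^{2}} = \frac{1}{35721 + 5476} = \frac{1}{41197}$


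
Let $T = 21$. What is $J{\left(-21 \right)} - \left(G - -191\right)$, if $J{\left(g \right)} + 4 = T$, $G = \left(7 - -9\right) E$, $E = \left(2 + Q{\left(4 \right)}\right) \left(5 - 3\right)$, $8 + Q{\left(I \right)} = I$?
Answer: $-110$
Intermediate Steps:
$Q{\left(I \right)} = -8 + I$
$E = -4$ ($E = \left(2 + \left(-8 + 4\right)\right) \left(5 - 3\right) = \left(2 - 4\right) 2 = \left(-2\right) 2 = -4$)
$G = -64$ ($G = \left(7 - -9\right) \left(-4\right) = \left(7 + 9\right) \left(-4\right) = 16 \left(-4\right) = -64$)
$J{\left(g \right)} = 17$ ($J{\left(g \right)} = -4 + 21 = 17$)
$J{\left(-21 \right)} - \left(G - -191\right) = 17 - \left(-64 - -191\right) = 17 - \left(-64 + 191\right) = 17 - 127 = -110$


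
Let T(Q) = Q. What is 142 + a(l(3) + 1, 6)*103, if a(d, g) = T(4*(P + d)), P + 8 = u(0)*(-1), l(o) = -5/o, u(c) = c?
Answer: -10286/3 ≈ -3428.7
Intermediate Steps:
P = -8 (P = -8 + 0*(-1) = -8 + 0 = -8)
a(d, g) = -32 + 4*d (a(d, g) = 4*(-8 + d) = -32 + 4*d)
142 + a(l(3) + 1, 6)*103 = 142 + (-32 + 4*(-5/3 + 1))*103 = 142 + (-32 + 4*(-2/3))*103 = 142 + (-32 - 8/3)*103 = 142 - 104/3*103 = 142 - 10712/3 = -10286/3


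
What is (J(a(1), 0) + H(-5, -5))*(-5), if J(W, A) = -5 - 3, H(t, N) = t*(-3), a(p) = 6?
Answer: -35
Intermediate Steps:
H(t, N) = -3*t
J(W, A) = -8
(J(a(1), 0) + H(-5, -5))*(-5) = (-8 - 3*(-5))*(-5) = (-8 + 15)*(-5) = 7*(-5) = -35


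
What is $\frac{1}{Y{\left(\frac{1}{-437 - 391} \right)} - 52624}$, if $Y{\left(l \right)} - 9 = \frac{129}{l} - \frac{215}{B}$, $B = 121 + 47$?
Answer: $- \frac{168}{26783951} \approx -6.2724 \cdot 10^{-6}$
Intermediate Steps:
$B = 168$
$Y{\left(l \right)} = \frac{1297}{168} + \frac{129}{l}$ ($Y{\left(l \right)} = 9 + \left(\frac{129}{l} - \frac{215}{168}\right) = 9 - \left(\frac{215}{168} - \frac{129}{l}\right) = \frac{1297}{168} + \frac{129}{l}$)
$\frac{1}{Y{\left(\frac{1}{-437 - 391} \right)} - 52624} = \frac{1}{\left(\frac{1297}{168} + \frac{129}{\frac{1}{-437 - 391}}\right) - 52624} = \frac{1}{\left(\frac{1297}{168} + \frac{129}{\frac{1}{-828}}\right) - 52624} = \frac{1}{\left(\frac{1297}{168} + \frac{129}{- \frac{1}{828}}\right) - 52624} = \frac{1}{\left(\frac{1297}{168} + 129 \left(-828\right)\right) - 52624} = \frac{1}{\left(\frac{1297}{168} - 106812\right) - 52624} = \frac{1}{- \frac{17943119}{168} - 52624} = \frac{1}{- \frac{26783951}{168}} = - \frac{168}{26783951}$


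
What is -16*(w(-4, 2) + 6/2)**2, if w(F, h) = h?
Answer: -400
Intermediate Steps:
-16*(w(-4, 2) + 6/2)**2 = -16*(2 + 6/2)**2 = -16*(2 + 6*(1/2))**2 = -16*(2 + 3)**2 = -16*5**2 = -16*25 = -400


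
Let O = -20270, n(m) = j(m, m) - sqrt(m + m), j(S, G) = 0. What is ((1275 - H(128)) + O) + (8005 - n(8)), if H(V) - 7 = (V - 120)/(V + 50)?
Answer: -978381/89 ≈ -10993.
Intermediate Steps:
H(V) = 7 + (-120 + V)/(50 + V) (H(V) = 7 + (V - 120)/(V + 50) = 7 + (-120 + V)/(50 + V))
n(m) = -sqrt(2)*sqrt(m) (n(m) = 0 - sqrt(m + m) = 0 - sqrt(2*m) = 0 - sqrt(2)*sqrt(m) = -sqrt(2)*sqrt(m))
((1275 - H(128)) + O) + (8005 - n(8)) = ((1275 - 2*(115 + 4*128)/(50 + 128)) - 20270) + (8005 - (-1)*sqrt(2)*sqrt(8)) = ((1275 - 2*(115 + 512)/178) - 20270) + (8005 - (-1)*sqrt(2)*2*sqrt(2)) = ((1275 - 2*627/178) - 20270) + (8005 - 1*(-4)) = ((1275 - 1*627/89) - 20270) + (8005 + 4) = ((1275 - 627/89) - 20270) + 8009 = (112848/89 - 20270) + 8009 = -1691182/89 + 8009 = -978381/89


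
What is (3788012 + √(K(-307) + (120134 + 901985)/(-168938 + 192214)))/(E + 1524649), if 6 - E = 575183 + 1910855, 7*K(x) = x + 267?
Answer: -3788012/961383 - √479232061/3405218586 ≈ -3.9402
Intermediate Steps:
K(x) = 267/7 + x/7 (K(x) = (x + 267)/7 = (267 + x)/7 = 267/7 + x/7)
E = -2486032 (E = 6 - (575183 + 1910855) = 6 - 1*2486038 = 6 - 2486038 = -2486032)
(3788012 + √(K(-307) + (120134 + 901985)/(-168938 + 192214)))/(E + 1524649) = (3788012 + √((267/7 + (⅐)*(-307)) + (120134 + 901985)/(-168938 + 192214)))/(-2486032 + 1524649) = (3788012 + √((267/7 - 307/7) + 1022119/23276))/(-961383) = (3788012 + √(-40/7 + 1022119*(1/23276)))*(-1/961383) = (3788012 + √(-40/7 + 1022119/23276))*(-1/961383) = (3788012 + √(6223793/162932))*(-1/961383) = (3788012 + √479232061/3542)*(-1/961383) = -3788012/961383 - √479232061/3405218586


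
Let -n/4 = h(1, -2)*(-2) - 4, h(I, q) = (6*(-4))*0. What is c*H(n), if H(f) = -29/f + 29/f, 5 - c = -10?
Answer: 0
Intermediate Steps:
c = 15 (c = 5 - 1*(-10) = 5 + 10 = 15)
h(I, q) = 0 (h(I, q) = -24*0 = 0)
n = 16 (n = -4*(0*(-2) - 4) = -4*(0 - 4) = -4*(-4) = 16)
H(f) = 0
c*H(n) = 15*0 = 0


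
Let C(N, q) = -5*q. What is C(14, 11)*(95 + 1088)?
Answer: -65065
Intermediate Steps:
C(14, 11)*(95 + 1088) = (-5*11)*(95 + 1088) = -55*1183 = -65065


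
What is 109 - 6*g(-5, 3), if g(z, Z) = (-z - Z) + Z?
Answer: 79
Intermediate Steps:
g(z, Z) = -z (g(z, Z) = (-Z - z) + Z = -z)
109 - 6*g(-5, 3) = 109 - (-6)*(-5) = 109 - 6*5 = 109 - 30 = 79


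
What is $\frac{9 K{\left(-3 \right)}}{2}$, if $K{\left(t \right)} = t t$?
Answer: $\frac{81}{2} \approx 40.5$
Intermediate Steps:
$K{\left(t \right)} = t^{2}$
$\frac{9 K{\left(-3 \right)}}{2} = \frac{9 \left(-3\right)^{2}}{2} = 9 \cdot 9 \cdot \frac{1}{2} = 81 \cdot \frac{1}{2} = \frac{81}{2}$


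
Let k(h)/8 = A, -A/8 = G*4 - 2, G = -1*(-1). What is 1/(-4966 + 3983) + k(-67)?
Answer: -125825/983 ≈ -128.00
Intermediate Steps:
G = 1
A = -16 (A = -8*(1*4 - 2) = -8*(4 - 2) = -8*2 = -16)
k(h) = -128 (k(h) = 8*(-16) = -128)
1/(-4966 + 3983) + k(-67) = 1/(-4966 + 3983) - 128 = 1/(-983) - 128 = -1/983 - 128 = -125825/983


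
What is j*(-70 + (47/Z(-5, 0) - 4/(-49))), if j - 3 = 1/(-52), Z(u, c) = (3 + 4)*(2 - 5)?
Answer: -1644085/7644 ≈ -215.08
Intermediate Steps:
Z(u, c) = -21 (Z(u, c) = 7*(-3) = -21)
j = 155/52 (j = 3 + 1/(-52) = 3 - 1/52 = 155/52 ≈ 2.9808)
j*(-70 + (47/Z(-5, 0) - 4/(-49))) = 155*(-70 + (47/(-21) - 4/(-49)))/52 = 155*(-70 + (47*(-1/21) - 4*(-1/49)))/52 = 155*(-70 + (-47/21 + 4/49))/52 = 155*(-70 - 317/147)/52 = (155/52)*(-10607/147) = -1644085/7644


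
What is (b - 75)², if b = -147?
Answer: 49284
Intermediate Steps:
(b - 75)² = (-147 - 75)² = (-222)² = 49284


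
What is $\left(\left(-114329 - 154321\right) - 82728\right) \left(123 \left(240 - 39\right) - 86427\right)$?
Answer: $21681428112$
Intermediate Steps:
$\left(\left(-114329 - 154321\right) - 82728\right) \left(123 \left(240 - 39\right) - 86427\right) = \left(\left(-114329 - 154321\right) - 82728\right) \left(123 \cdot 201 - 86427\right) = \left(-268650 - 82728\right) \left(24723 - 86427\right) = \left(-351378\right) \left(-61704\right) = 21681428112$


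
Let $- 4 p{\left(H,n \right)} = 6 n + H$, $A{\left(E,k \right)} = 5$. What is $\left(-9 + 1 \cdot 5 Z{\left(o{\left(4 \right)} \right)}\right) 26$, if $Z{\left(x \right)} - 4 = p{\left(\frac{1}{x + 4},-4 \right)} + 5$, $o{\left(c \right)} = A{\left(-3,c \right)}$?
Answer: $\frac{30823}{18} \approx 1712.4$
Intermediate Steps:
$o{\left(c \right)} = 5$
$p{\left(H,n \right)} = - \frac{3 n}{2} - \frac{H}{4}$ ($p{\left(H,n \right)} = - \frac{6 n + H}{4} = - \frac{H + 6 n}{4} = - \frac{3 n}{2} - \frac{H}{4}$)
$Z{\left(x \right)} = 15 - \frac{1}{4 \left(4 + x\right)}$ ($Z{\left(x \right)} = 4 + \left(\left(\left(- \frac{3}{2}\right) \left(-4\right) - \frac{1}{4 \left(x + 4\right)}\right) + 5\right) = 4 + \left(\left(6 - \frac{1}{4 \left(4 + x\right)}\right) + 5\right) = 4 + \left(11 - \frac{1}{4 \left(4 + x\right)}\right) = 15 - \frac{1}{4 \left(4 + x\right)}$)
$\left(-9 + 1 \cdot 5 Z{\left(o{\left(4 \right)} \right)}\right) 26 = \left(-9 + 1 \cdot 5 \frac{239 + 60 \cdot 5}{4 \left(4 + 5\right)}\right) 26 = \left(-9 + 5 \frac{239 + 300}{4 \cdot 9}\right) 26 = \left(-9 + 5 \cdot \frac{1}{4} \cdot \frac{1}{9} \cdot 539\right) 26 = \left(-9 + 5 \cdot \frac{539}{36}\right) 26 = \left(-9 + \frac{2695}{36}\right) 26 = \frac{2371}{36} \cdot 26 = \frac{30823}{18}$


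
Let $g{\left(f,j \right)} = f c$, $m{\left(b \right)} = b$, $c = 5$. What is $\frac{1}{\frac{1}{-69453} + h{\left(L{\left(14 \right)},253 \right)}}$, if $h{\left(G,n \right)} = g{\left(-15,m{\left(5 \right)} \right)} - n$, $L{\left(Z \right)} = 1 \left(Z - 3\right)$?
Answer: $- \frac{69453}{22780585} \approx -0.0030488$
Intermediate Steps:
$L{\left(Z \right)} = -3 + Z$ ($L{\left(Z \right)} = 1 \left(-3 + Z\right) = -3 + Z$)
$g{\left(f,j \right)} = 5 f$ ($g{\left(f,j \right)} = f 5 = 5 f$)
$h{\left(G,n \right)} = -75 - n$ ($h{\left(G,n \right)} = 5 \left(-15\right) - n = -75 - n$)
$\frac{1}{\frac{1}{-69453} + h{\left(L{\left(14 \right)},253 \right)}} = \frac{1}{\frac{1}{-69453} - 328} = \frac{1}{- \frac{1}{69453} - 328} = \frac{1}{- \frac{22780585}{69453}} = - \frac{69453}{22780585}$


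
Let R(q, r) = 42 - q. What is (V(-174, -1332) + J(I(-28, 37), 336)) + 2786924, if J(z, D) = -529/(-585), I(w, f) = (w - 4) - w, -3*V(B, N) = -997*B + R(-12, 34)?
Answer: 1596512329/585 ≈ 2.7291e+6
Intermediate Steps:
V(B, N) = -18 + 997*B/3 (V(B, N) = -(-997*B + (42 - 1*(-12)))/3 = -(-997*B + (42 + 12))/3 = -(-997*B + 54)/3 = -(54 - 997*B)/3 = -18 + 997*B/3)
I(w, f) = -4 (I(w, f) = (-4 + w) - w = -4)
J(z, D) = 529/585 (J(z, D) = -529*(-1/585) = 529/585)
(V(-174, -1332) + J(I(-28, 37), 336)) + 2786924 = ((-18 + (997/3)*(-174)) + 529/585) + 2786924 = ((-18 - 57826) + 529/585) + 2786924 = (-57844 + 529/585) + 2786924 = -33838211/585 + 2786924 = 1596512329/585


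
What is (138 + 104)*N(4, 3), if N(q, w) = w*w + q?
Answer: 3146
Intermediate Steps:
N(q, w) = q + w² (N(q, w) = w² + q = q + w²)
(138 + 104)*N(4, 3) = (138 + 104)*(4 + 3²) = 242*(4 + 9) = 242*13 = 3146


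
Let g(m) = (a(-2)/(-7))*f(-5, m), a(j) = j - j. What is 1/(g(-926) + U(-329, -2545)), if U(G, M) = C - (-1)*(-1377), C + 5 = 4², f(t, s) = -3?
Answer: -1/1366 ≈ -0.00073206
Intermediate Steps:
C = 11 (C = -5 + 4² = -5 + 16 = 11)
a(j) = 0
U(G, M) = -1366 (U(G, M) = 11 - (-1)*(-1377) = 11 - 1*1377 = 11 - 1377 = -1366)
g(m) = 0 (g(m) = (0/(-7))*(-3) = -⅐*0*(-3) = 0*(-3) = 0)
1/(g(-926) + U(-329, -2545)) = 1/(0 - 1366) = 1/(-1366) = -1/1366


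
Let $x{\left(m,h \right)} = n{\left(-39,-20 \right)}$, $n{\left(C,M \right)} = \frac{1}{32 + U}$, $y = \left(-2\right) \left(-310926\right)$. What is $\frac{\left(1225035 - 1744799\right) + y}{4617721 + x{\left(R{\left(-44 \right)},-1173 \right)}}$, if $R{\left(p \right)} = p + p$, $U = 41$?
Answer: $\frac{3726212}{168546817} \approx 0.022108$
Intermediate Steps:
$y = 621852$
$n{\left(C,M \right)} = \frac{1}{73}$ ($n{\left(C,M \right)} = \frac{1}{32 + 41} = \frac{1}{73}$)
$R{\left(p \right)} = 2 p$
$x{\left(m,h \right)} = \frac{1}{73}$
$\frac{\left(1225035 - 1744799\right) + y}{4617721 + x{\left(R{\left(-44 \right)},-1173 \right)}} = \frac{\left(1225035 - 1744799\right) + 621852}{4617721 + \frac{1}{73}} = \frac{-519764 + 621852}{\frac{337093634}{73}} = 102088 \cdot \frac{73}{337093634} = \frac{3726212}{168546817}$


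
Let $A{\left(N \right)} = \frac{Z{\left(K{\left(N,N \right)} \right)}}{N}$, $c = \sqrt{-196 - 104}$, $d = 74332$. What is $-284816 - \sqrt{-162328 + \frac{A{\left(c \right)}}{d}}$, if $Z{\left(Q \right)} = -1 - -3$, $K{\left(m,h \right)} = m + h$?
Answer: $-284816 - \frac{\sqrt{-50450747009032800 - 278745 i \sqrt{3}}}{557490} \approx -2.8482 \cdot 10^{5} + 402.9 i$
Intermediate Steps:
$K{\left(m,h \right)} = h + m$
$c = 10 i \sqrt{3}$ ($c = \sqrt{-300} = 10 i \sqrt{3} \approx 17.32 i$)
$Z{\left(Q \right)} = 2$ ($Z{\left(Q \right)} = -1 + 3 = 2$)
$A{\left(N \right)} = \frac{2}{N}$
$-284816 - \sqrt{-162328 + \frac{A{\left(c \right)}}{d}} = -284816 - \sqrt{-162328 + \frac{2 \frac{1}{10 i \sqrt{3}}}{74332}} = -284816 - \sqrt{-162328 + 2 \left(- \frac{i \sqrt{3}}{30}\right) \frac{1}{74332}} = -284816 - \sqrt{-162328 + - \frac{i \sqrt{3}}{15} \cdot \frac{1}{74332}} = -284816 - \sqrt{-162328 - \frac{i \sqrt{3}}{1114980}}$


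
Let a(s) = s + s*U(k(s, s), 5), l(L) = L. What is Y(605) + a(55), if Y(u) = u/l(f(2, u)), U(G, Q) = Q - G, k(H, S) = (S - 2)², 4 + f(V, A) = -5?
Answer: -1388090/9 ≈ -1.5423e+5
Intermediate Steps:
f(V, A) = -9 (f(V, A) = -4 - 5 = -9)
k(H, S) = (-2 + S)²
Y(u) = -u/9 (Y(u) = u/(-9) = u*(-⅑) = -u/9)
a(s) = s + s*(5 - (-2 + s)²)
Y(605) + a(55) = -⅑*605 - 1*55*(-6 + (-2 + 55)²) = -605/9 - 1*55*(-6 + 53²) = -605/9 - 1*55*(-6 + 2809) = -605/9 - 1*55*2803 = -605/9 - 154165 = -1388090/9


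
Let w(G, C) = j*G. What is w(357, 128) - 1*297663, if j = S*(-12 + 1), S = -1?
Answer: -293736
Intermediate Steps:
j = 11 (j = -(-12 + 1) = -1*(-11) = 11)
w(G, C) = 11*G
w(357, 128) - 1*297663 = 11*357 - 1*297663 = 3927 - 297663 = -293736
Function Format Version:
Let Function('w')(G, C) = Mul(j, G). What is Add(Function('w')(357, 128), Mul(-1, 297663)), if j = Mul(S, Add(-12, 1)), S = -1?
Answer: -293736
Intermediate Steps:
j = 11 (j = Mul(-1, Add(-12, 1)) = Mul(-1, -11) = 11)
Function('w')(G, C) = Mul(11, G)
Add(Function('w')(357, 128), Mul(-1, 297663)) = Add(Mul(11, 357), Mul(-1, 297663)) = Add(3927, -297663) = -293736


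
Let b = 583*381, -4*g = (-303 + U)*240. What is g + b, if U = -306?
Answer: 258663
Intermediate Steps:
g = 36540 (g = -(-303 - 306)*240/4 = -(-609)*240/4 = -¼*(-146160) = 36540)
b = 222123
g + b = 36540 + 222123 = 258663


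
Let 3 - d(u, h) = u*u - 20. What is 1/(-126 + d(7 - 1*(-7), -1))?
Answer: -1/299 ≈ -0.0033445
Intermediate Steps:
d(u, h) = 23 - u**2 (d(u, h) = 3 - (u*u - 20) = 3 - (u**2 - 20) = 3 - (-20 + u**2) = 3 + (20 - u**2) = 23 - u**2)
1/(-126 + d(7 - 1*(-7), -1)) = 1/(-126 + (23 - (7 - 1*(-7))**2)) = 1/(-126 + (23 - (7 + 7)**2)) = 1/(-126 + (23 - 1*14**2)) = 1/(-126 + (23 - 1*196)) = 1/(-126 + (23 - 196)) = 1/(-126 - 173) = 1/(-299) = -1/299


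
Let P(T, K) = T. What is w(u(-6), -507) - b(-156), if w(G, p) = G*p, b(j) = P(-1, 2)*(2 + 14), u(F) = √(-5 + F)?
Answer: 16 - 507*I*√11 ≈ 16.0 - 1681.5*I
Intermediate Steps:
b(j) = -16 (b(j) = -(2 + 14) = -1*16 = -16)
w(u(-6), -507) - b(-156) = √(-5 - 6)*(-507) - 1*(-16) = √(-11)*(-507) + 16 = (I*√11)*(-507) + 16 = -507*I*√11 + 16 = 16 - 507*I*√11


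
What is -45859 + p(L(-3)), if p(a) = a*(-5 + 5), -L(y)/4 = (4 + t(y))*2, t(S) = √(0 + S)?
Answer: -45859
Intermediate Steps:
t(S) = √S
L(y) = -32 - 8*√y (L(y) = -4*(4 + √y)*2 = -4*(8 + 2*√y) = -32 - 8*√y)
p(a) = 0 (p(a) = a*0 = 0)
-45859 + p(L(-3)) = -45859 + 0 = -45859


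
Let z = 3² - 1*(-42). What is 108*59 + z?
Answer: 6423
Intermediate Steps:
z = 51 (z = 9 + 42 = 51)
108*59 + z = 108*59 + 51 = 6372 + 51 = 6423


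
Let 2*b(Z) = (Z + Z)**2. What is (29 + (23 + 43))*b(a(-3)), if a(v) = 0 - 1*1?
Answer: 190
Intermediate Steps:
a(v) = -1 (a(v) = 0 - 1 = -1)
b(Z) = 2*Z**2 (b(Z) = (Z + Z)**2/2 = (2*Z)**2/2 = (4*Z**2)/2 = 2*Z**2)
(29 + (23 + 43))*b(a(-3)) = (29 + (23 + 43))*(2*(-1)**2) = (29 + 66)*(2*1) = 95*2 = 190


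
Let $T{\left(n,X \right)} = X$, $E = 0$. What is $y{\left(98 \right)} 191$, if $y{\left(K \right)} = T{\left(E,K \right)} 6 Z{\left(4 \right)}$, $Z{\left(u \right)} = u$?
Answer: $449232$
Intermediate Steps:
$y{\left(K \right)} = 24 K$ ($y{\left(K \right)} = K 6 \cdot 4 = 6 K 4 = 24 K$)
$y{\left(98 \right)} 191 = 24 \cdot 98 \cdot 191 = 2352 \cdot 191 = 449232$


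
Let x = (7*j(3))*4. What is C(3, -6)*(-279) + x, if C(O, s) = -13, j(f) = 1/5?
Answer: 18163/5 ≈ 3632.6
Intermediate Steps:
j(f) = 1/5
x = 28/5 (x = (7*(1/5))*4 = (7/5)*4 = 28/5 ≈ 5.6000)
C(3, -6)*(-279) + x = -13*(-279) + 28/5 = 3627 + 28/5 = 18163/5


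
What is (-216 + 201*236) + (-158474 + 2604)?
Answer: -108650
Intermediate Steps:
(-216 + 201*236) + (-158474 + 2604) = (-216 + 47436) - 155870 = 47220 - 155870 = -108650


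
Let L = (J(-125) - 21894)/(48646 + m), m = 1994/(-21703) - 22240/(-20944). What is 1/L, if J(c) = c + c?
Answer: -5710838073/2599561664 ≈ -2.1968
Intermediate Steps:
J(c) = 2*c
m = 227744/234787 (m = 1994*(-1/21703) - 22240*(-1/20944) = -1994/21703 + 1390/1309 = 227744/234787 ≈ 0.97000)
L = -2599561664/5710838073 (L = (2*(-125) - 21894)/(48646 + 227744/234787) = (-250 - 21894)/(11421676146/234787) = -22144*234787/11421676146 = -2599561664/5710838073 ≈ -0.45520)
1/L = 1/(-2599561664/5710838073) = -5710838073/2599561664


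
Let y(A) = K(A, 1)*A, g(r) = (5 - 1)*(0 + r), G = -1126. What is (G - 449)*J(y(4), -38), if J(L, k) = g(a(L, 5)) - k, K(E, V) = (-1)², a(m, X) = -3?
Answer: -40950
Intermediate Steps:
K(E, V) = 1
g(r) = 4*r
y(A) = A (y(A) = 1*A = A)
J(L, k) = -12 - k (J(L, k) = 4*(-3) - k = -12 - k)
(G - 449)*J(y(4), -38) = (-1126 - 449)*(-12 - 1*(-38)) = -1575*(-12 + 38) = -1575*26 = -40950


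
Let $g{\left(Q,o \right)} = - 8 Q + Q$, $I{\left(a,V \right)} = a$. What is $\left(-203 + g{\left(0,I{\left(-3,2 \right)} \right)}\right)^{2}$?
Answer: $41209$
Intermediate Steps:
$g{\left(Q,o \right)} = - 7 Q$
$\left(-203 + g{\left(0,I{\left(-3,2 \right)} \right)}\right)^{2} = \left(-203 - 0\right)^{2} = \left(-203 + 0\right)^{2} = \left(-203\right)^{2} = 41209$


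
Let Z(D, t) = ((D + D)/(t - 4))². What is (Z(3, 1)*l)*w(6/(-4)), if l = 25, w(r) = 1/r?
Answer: -200/3 ≈ -66.667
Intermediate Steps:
Z(D, t) = 4*D²/(-4 + t)² (Z(D, t) = ((2*D)/(-4 + t))² = (2*D/(-4 + t))² = 4*D²/(-4 + t)²)
(Z(3, 1)*l)*w(6/(-4)) = ((4*3²/(-4 + 1)²)*25)/((6/(-4))) = ((4*9/(-3)²)*25)/((6*(-¼))) = ((4*9*(⅑))*25)/(-3/2) = (4*25)*(-⅔) = 100*(-⅔) = -200/3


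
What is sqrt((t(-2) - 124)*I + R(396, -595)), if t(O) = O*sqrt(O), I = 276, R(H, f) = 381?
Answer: sqrt(-33843 - 552*I*sqrt(2)) ≈ 2.122 - 183.98*I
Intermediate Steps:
t(O) = O**(3/2)
sqrt((t(-2) - 124)*I + R(396, -595)) = sqrt(((-2)**(3/2) - 124)*276 + 381) = sqrt((-2*I*sqrt(2) - 124)*276 + 381) = sqrt((-124 - 2*I*sqrt(2))*276 + 381) = sqrt((-34224 - 552*I*sqrt(2)) + 381) = sqrt(-33843 - 552*I*sqrt(2))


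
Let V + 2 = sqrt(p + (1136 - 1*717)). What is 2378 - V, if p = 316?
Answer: 2380 - 7*sqrt(15) ≈ 2352.9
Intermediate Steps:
V = -2 + 7*sqrt(15) (V = -2 + sqrt(316 + (1136 - 1*717)) = -2 + sqrt(316 + (1136 - 717)) = -2 + sqrt(316 + 419) = -2 + sqrt(735) = -2 + 7*sqrt(15) ≈ 25.111)
2378 - V = 2378 - (-2 + 7*sqrt(15)) = 2378 + (2 - 7*sqrt(15)) = 2380 - 7*sqrt(15)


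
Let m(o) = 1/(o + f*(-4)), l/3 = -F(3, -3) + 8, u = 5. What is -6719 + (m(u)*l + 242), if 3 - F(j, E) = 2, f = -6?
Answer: -187812/29 ≈ -6476.3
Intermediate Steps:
F(j, E) = 1 (F(j, E) = 3 - 1*2 = 3 - 2 = 1)
l = 21 (l = 3*(-1*1 + 8) = 3*(-1 + 8) = 3*7 = 21)
m(o) = 1/(24 + o) (m(o) = 1/(o - 6*(-4)) = 1/(o + 24) = 1/(24 + o))
-6719 + (m(u)*l + 242) = -6719 + (21/(24 + 5) + 242) = -6719 + (21/29 + 242) = -6719 + 7039/29 = -187812/29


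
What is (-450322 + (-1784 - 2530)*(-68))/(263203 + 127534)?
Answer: -156970/390737 ≈ -0.40173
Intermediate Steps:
(-450322 + (-1784 - 2530)*(-68))/(263203 + 127534) = (-450322 - 4314*(-68))/390737 = (-450322 + 293352)*(1/390737) = -156970*1/390737 = -156970/390737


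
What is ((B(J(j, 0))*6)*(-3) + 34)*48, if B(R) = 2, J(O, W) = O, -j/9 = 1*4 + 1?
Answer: -96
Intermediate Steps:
j = -45 (j = -9*(1*4 + 1) = -9*(4 + 1) = -9*5 = -45)
((B(J(j, 0))*6)*(-3) + 34)*48 = ((2*6)*(-3) + 34)*48 = (12*(-3) + 34)*48 = (-36 + 34)*48 = -2*48 = -96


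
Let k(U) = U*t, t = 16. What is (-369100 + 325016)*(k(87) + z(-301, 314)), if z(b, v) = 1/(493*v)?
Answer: -4749706814170/77401 ≈ -6.1365e+7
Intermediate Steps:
z(b, v) = 1/(493*v)
k(U) = 16*U (k(U) = U*16 = 16*U)
(-369100 + 325016)*(k(87) + z(-301, 314)) = (-369100 + 325016)*(16*87 + (1/493)/314) = -44084*(1392 + (1/493)*(1/314)) = -44084*(1392 + 1/154802) = -44084*215484385/154802 = -4749706814170/77401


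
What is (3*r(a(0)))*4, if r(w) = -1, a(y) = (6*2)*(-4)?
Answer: -12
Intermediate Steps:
a(y) = -48 (a(y) = 12*(-4) = -48)
(3*r(a(0)))*4 = (3*(-1))*4 = -3*4 = -12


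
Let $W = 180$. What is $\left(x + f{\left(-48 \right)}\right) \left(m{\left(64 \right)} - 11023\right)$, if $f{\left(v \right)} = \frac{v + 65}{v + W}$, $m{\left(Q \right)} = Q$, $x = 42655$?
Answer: $- \frac{20568132481}{44} \approx -4.6746 \cdot 10^{8}$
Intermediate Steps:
$f{\left(v \right)} = \frac{65 + v}{180 + v}$ ($f{\left(v \right)} = \frac{v + 65}{v + 180} = \frac{65 + v}{180 + v}$)
$\left(x + f{\left(-48 \right)}\right) \left(m{\left(64 \right)} - 11023\right) = \left(42655 + \frac{65 - 48}{180 - 48}\right) \left(64 - 11023\right) = \left(42655 + \frac{1}{132} \cdot 17\right) \left(-10959\right) = \left(42655 + \frac{17}{132}\right) \left(-10959\right) = \frac{5630477}{132} \left(-10959\right) = - \frac{20568132481}{44}$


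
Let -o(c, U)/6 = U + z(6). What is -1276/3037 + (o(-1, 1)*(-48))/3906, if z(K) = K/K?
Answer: -179708/659029 ≈ -0.27269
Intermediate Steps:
z(K) = 1
o(c, U) = -6 - 6*U (o(c, U) = -6*(U + 1) = -6*(1 + U) = -6 - 6*U)
-1276/3037 + (o(-1, 1)*(-48))/3906 = -1276/3037 + ((-6 - 6*1)*(-48))/3906 = -1276*1/3037 + ((-6 - 6)*(-48))*(1/3906) = -1276/3037 - 12*(-48)*(1/3906) = -1276/3037 + 576*(1/3906) = -1276/3037 + 32/217 = -179708/659029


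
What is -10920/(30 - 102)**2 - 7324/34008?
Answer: -710651/306072 ≈ -2.3218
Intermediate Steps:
-10920/(30 - 102)**2 - 7324/34008 = -10920/((-72)**2) - 7324*1/34008 = -10920/5184 - 1831/8502 = -10920*1/5184 - 1831/8502 = -455/216 - 1831/8502 = -710651/306072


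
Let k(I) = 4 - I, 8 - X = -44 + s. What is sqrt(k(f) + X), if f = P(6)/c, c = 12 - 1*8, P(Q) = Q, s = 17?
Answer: 5*sqrt(6)/2 ≈ 6.1237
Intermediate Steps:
c = 4 (c = 12 - 8 = 4)
X = 35 (X = 8 - (-44 + 17) = 8 - 1*(-27) = 8 + 27 = 35)
f = 3/2 (f = 6/4 = 6*(1/4) = 3/2 ≈ 1.5000)
sqrt(k(f) + X) = sqrt((4 - 1*3/2) + 35) = sqrt((4 - 3/2) + 35) = sqrt(5/2 + 35) = sqrt(75/2) = 5*sqrt(6)/2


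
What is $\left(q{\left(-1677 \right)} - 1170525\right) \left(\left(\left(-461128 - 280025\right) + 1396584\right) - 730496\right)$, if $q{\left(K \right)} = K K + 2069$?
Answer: $-123397326745$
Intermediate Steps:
$q{\left(K \right)} = 2069 + K^{2}$ ($q{\left(K \right)} = K^{2} + 2069 = 2069 + K^{2}$)
$\left(q{\left(-1677 \right)} - 1170525\right) \left(\left(\left(-461128 - 280025\right) + 1396584\right) - 730496\right) = \left(\left(2069 + \left(-1677\right)^{2}\right) - 1170525\right) \left(\left(\left(-461128 - 280025\right) + 1396584\right) - 730496\right) = \left(\left(2069 + 2812329\right) - 1170525\right) \left(\left(-741153 + 1396584\right) - 730496\right) = \left(2814398 - 1170525\right) \left(655431 - 730496\right) = 1643873 \left(-75065\right) = -123397326745$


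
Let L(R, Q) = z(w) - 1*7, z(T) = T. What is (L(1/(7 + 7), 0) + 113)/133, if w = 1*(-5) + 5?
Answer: 106/133 ≈ 0.79699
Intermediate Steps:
w = 0 (w = -5 + 5 = 0)
L(R, Q) = -7 (L(R, Q) = 0 - 1*7 = 0 - 7 = -7)
(L(1/(7 + 7), 0) + 113)/133 = (-7 + 113)/133 = 106*(1/133) = 106/133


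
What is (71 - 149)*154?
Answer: -12012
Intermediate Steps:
(71 - 149)*154 = -78*154 = -12012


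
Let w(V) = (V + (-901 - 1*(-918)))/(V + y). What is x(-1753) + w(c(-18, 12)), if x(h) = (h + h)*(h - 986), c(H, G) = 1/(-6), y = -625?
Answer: 36020605333/3751 ≈ 9.6029e+6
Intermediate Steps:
c(H, G) = -⅙
w(V) = (17 + V)/(-625 + V) (w(V) = (V + (-901 - 1*(-918)))/(V - 625) = (V + (-901 + 918))/(-625 + V) = (V + 17)/(-625 + V) = (17 + V)/(-625 + V))
x(h) = 2*h*(-986 + h) (x(h) = (2*h)*(-986 + h) = 2*h*(-986 + h))
x(-1753) + w(c(-18, 12)) = 2*(-1753)*(-986 - 1753) + (17 - ⅙)/(-625 - ⅙) = 2*(-1753)*(-2739) + (101/6)/(-3751/6) = 9602934 - 6/3751*101/6 = 9602934 - 101/3751 = 36020605333/3751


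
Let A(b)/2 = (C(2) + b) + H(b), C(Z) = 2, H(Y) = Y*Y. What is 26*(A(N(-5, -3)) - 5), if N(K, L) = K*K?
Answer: 33774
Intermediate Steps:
H(Y) = Y²
N(K, L) = K²
A(b) = 4 + 2*b + 2*b² (A(b) = 2*((2 + b) + b²) = 2*(2 + b + b²) = 4 + 2*b + 2*b²)
26*(A(N(-5, -3)) - 5) = 26*((4 + 2*(-5)² + 2*((-5)²)²) - 5) = 26*((4 + 2*25 + 2*25²) - 5) = 26*((4 + 50 + 2*625) - 5) = 26*((4 + 50 + 1250) - 5) = 26*(1304 - 5) = 26*1299 = 33774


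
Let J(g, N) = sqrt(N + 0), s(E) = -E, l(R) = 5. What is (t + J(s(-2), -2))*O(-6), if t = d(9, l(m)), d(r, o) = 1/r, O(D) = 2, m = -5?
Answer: 2/9 + 2*I*sqrt(2) ≈ 0.22222 + 2.8284*I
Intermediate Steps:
t = 1/9 ≈ 0.11111
J(g, N) = sqrt(N)
(t + J(s(-2), -2))*O(-6) = (1/9 + sqrt(-2))*2 = (1/9 + I*sqrt(2))*2 = 2/9 + 2*I*sqrt(2)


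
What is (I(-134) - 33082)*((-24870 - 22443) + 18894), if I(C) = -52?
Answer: 941635146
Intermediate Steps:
(I(-134) - 33082)*((-24870 - 22443) + 18894) = (-52 - 33082)*((-24870 - 22443) + 18894) = -33134*(-47313 + 18894) = -33134*(-28419) = 941635146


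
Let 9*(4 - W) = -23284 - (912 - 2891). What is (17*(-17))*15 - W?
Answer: -60356/9 ≈ -6706.2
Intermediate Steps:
W = 21341/9 (W = 4 - (-23284 - (912 - 2891))/9 = 4 - (-23284 - 1*(-1979))/9 = 4 - (-23284 + 1979)/9 = 4 - 1/9*(-21305) = 4 + 21305/9 = 21341/9 ≈ 2371.2)
(17*(-17))*15 - W = (17*(-17))*15 - 1*21341/9 = -289*15 - 21341/9 = -4335 - 21341/9 = -60356/9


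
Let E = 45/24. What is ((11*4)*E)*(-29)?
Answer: -4785/2 ≈ -2392.5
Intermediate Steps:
E = 15/8 (E = 45*(1/24) = 15/8 ≈ 1.8750)
((11*4)*E)*(-29) = ((11*4)*(15/8))*(-29) = (44*(15/8))*(-29) = (165/2)*(-29) = -4785/2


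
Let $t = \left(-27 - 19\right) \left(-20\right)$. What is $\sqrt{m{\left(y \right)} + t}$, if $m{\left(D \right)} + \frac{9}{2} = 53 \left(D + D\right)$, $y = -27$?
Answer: $\frac{i \sqrt{7786}}{2} \approx 44.119 i$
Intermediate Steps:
$m{\left(D \right)} = - \frac{9}{2} + 106 D$ ($m{\left(D \right)} = - \frac{9}{2} + 53 \left(D + D\right) = - \frac{9}{2} + 53 \cdot 2 D = - \frac{9}{2} + 106 D$)
$t = 920$ ($t = \left(-46\right) \left(-20\right) = 920$)
$\sqrt{m{\left(y \right)} + t} = \sqrt{\left(- \frac{9}{2} + 106 \left(-27\right)\right) + 920} = \sqrt{\left(- \frac{9}{2} - 2862\right) + 920} = \sqrt{- \frac{5733}{2} + 920} = \sqrt{- \frac{3893}{2}} = \frac{i \sqrt{7786}}{2}$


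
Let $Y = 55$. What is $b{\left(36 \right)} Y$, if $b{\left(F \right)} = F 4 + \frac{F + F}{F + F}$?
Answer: $7975$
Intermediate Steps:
$b{\left(F \right)} = 1 + 4 F$ ($b{\left(F \right)} = 4 F + \frac{2 F}{2 F} = 4 F + 2 F \frac{1}{2 F} = 4 F + 1 = 1 + 4 F$)
$b{\left(36 \right)} Y = \left(1 + 4 \cdot 36\right) 55 = \left(1 + 144\right) 55 = 145 \cdot 55 = 7975$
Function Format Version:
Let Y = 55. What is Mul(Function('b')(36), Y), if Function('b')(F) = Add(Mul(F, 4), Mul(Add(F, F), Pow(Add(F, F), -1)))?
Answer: 7975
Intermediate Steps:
Function('b')(F) = Add(1, Mul(4, F)) (Function('b')(F) = Add(Mul(4, F), Mul(Mul(2, F), Pow(Mul(2, F), -1))) = Add(Mul(4, F), Mul(Mul(2, F), Mul(Rational(1, 2), Pow(F, -1)))) = Add(Mul(4, F), 1) = Add(1, Mul(4, F)))
Mul(Function('b')(36), Y) = Mul(Add(1, Mul(4, 36)), 55) = Mul(Add(1, 144), 55) = Mul(145, 55) = 7975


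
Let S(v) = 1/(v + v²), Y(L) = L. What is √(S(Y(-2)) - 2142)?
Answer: I*√8566/2 ≈ 46.276*I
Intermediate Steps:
√(S(Y(-2)) - 2142) = √(1/((-2)*(1 - 2)) - 2142) = √(-½/(-1) - 2142) = √(-½*(-1) - 2142) = √(½ - 2142) = √(-4283/2) = I*√8566/2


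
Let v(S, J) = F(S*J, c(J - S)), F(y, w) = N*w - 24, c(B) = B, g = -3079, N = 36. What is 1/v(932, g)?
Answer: -1/144420 ≈ -6.9242e-6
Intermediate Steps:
F(y, w) = -24 + 36*w (F(y, w) = 36*w - 24 = -24 + 36*w)
v(S, J) = -24 - 36*S + 36*J (v(S, J) = -24 + 36*(J - S) = -24 + (-36*S + 36*J) = -24 - 36*S + 36*J)
1/v(932, g) = 1/(-24 - 36*932 + 36*(-3079)) = 1/(-24 - 33552 - 110844) = 1/(-144420) = -1/144420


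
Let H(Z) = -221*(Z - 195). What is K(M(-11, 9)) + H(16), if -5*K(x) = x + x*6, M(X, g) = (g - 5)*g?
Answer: 197543/5 ≈ 39509.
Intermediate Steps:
M(X, g) = g*(-5 + g) (M(X, g) = (-5 + g)*g = g*(-5 + g))
K(x) = -7*x/5 (K(x) = -(x + x*6)/5 = -(x + 6*x)/5 = -7*x/5)
H(Z) = 43095 - 221*Z (H(Z) = -221*(-195 + Z) = 43095 - 221*Z)
K(M(-11, 9)) + H(16) = -63*(-5 + 9)/5 + (43095 - 221*16) = -63*4/5 + (43095 - 3536) = -7/5*36 + 39559 = -252/5 + 39559 = 197543/5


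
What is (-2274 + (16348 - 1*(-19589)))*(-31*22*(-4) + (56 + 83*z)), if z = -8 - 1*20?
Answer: 15484980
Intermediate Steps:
z = -28 (z = -8 - 20 = -28)
(-2274 + (16348 - 1*(-19589)))*(-31*22*(-4) + (56 + 83*z)) = (-2274 + (16348 - 1*(-19589)))*(-31*22*(-4) + (56 + 83*(-28))) = (-2274 + (16348 + 19589))*(-682*(-4) + (56 - 2324)) = (-2274 + 35937)*(2728 - 2268) = 33663*460 = 15484980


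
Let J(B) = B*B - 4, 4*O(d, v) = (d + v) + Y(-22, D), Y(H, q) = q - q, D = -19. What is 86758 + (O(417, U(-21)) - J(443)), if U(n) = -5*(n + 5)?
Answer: -437451/4 ≈ -1.0936e+5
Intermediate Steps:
Y(H, q) = 0
U(n) = -25 - 5*n (U(n) = -5*(5 + n) = -25 - 5*n)
O(d, v) = d/4 + v/4 (O(d, v) = ((d + v) + 0)/4 = (d + v)/4 = d/4 + v/4)
J(B) = -4 + B**2 (J(B) = B**2 - 4 = -4 + B**2)
86758 + (O(417, U(-21)) - J(443)) = 86758 + (((1/4)*417 + (-25 - 5*(-21))/4) - (-4 + 443**2)) = 86758 + ((417/4 + (-25 + 105)/4) - (-4 + 196249)) = 86758 + ((417/4 + (1/4)*80) - 1*196245) = 86758 + ((417/4 + 20) - 196245) = 86758 + (497/4 - 196245) = 86758 - 784483/4 = -437451/4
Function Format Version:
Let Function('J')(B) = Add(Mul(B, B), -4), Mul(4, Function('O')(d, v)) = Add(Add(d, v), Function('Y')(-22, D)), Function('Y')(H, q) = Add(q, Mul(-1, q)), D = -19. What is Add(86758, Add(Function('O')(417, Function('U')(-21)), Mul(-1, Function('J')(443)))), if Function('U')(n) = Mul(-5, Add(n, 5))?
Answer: Rational(-437451, 4) ≈ -1.0936e+5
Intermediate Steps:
Function('Y')(H, q) = 0
Function('U')(n) = Add(-25, Mul(-5, n)) (Function('U')(n) = Mul(-5, Add(5, n)) = Add(-25, Mul(-5, n)))
Function('O')(d, v) = Add(Mul(Rational(1, 4), d), Mul(Rational(1, 4), v)) (Function('O')(d, v) = Mul(Rational(1, 4), Add(Add(d, v), 0)) = Mul(Rational(1, 4), Add(d, v)) = Add(Mul(Rational(1, 4), d), Mul(Rational(1, 4), v)))
Function('J')(B) = Add(-4, Pow(B, 2)) (Function('J')(B) = Add(Pow(B, 2), -4) = Add(-4, Pow(B, 2)))
Add(86758, Add(Function('O')(417, Function('U')(-21)), Mul(-1, Function('J')(443)))) = Add(86758, Add(Add(Mul(Rational(1, 4), 417), Mul(Rational(1, 4), Add(-25, Mul(-5, -21)))), Mul(-1, Add(-4, Pow(443, 2))))) = Add(86758, Add(Add(Rational(417, 4), Mul(Rational(1, 4), Add(-25, 105))), Mul(-1, Add(-4, 196249)))) = Add(86758, Add(Add(Rational(417, 4), Mul(Rational(1, 4), 80)), Mul(-1, 196245))) = Add(86758, Add(Add(Rational(417, 4), 20), -196245)) = Add(86758, Add(Rational(497, 4), -196245)) = Add(86758, Rational(-784483, 4)) = Rational(-437451, 4)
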